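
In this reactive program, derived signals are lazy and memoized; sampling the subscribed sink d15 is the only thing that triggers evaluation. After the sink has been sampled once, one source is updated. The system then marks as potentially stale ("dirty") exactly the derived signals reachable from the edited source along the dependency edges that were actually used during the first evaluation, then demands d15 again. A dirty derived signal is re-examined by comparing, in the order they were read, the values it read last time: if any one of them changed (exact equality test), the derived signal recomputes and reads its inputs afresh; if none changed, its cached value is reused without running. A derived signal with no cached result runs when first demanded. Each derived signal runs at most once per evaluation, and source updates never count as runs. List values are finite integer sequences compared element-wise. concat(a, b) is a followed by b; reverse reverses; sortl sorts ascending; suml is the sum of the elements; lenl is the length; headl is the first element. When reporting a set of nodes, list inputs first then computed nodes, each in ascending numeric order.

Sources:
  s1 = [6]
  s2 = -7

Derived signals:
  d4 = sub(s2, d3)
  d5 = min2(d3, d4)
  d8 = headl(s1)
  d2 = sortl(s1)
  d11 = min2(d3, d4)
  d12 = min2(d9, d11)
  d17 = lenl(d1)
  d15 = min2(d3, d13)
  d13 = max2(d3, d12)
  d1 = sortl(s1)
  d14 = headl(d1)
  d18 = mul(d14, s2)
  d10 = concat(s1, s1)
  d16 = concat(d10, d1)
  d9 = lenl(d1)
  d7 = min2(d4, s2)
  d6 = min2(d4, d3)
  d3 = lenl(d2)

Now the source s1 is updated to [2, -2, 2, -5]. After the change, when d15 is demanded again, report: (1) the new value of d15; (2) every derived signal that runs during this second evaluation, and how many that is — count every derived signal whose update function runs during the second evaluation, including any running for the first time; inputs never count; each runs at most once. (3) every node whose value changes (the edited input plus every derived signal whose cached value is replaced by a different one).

First demand of the output computes:
  d1 = sortl([6]) = [6]
  d2 = sortl([6]) = [6]
  d3 = lenl([6]) = 1
  d4 = sub(-7, 1) = -8
  d9 = lenl([6]) = 1
  d11 = min2(1, -8) = -8
  d12 = min2(1, -8) = -8
  d13 = max2(1, -8) = 1
  d15 = min2(1, 1) = 1

After the edit, cleaning proceeds:
  d1: a read changed (s1 [6]->[2, -2, 2, -5]) — executes, giving [-5, -2, 2, 2].
  d2: a read changed (s1 [6]->[2, -2, 2, -5]) — executes, giving [-5, -2, 2, 2].
  d3: a read changed (d2 [6]->[-5, -2, 2, 2]) — executes, giving 4.
  d4: a read changed (d3 1->4) — executes, giving -11.
  d9: a read changed (d1 [6]->[-5, -2, 2, 2]) — executes, giving 4.
  d11: a read changed (d3 1->4; d4 -8->-11) — executes, giving -11.
  d12: a read changed (d9 1->4; d11 -8->-11) — executes, giving -11.
  d13: a read changed (d3 1->4; d12 -8->-11) — executes, giving 4.
  d15: a read changed (d3 1->4; d13 1->4) — executes, giving 4.

Demanding d15 again yields 4.
9 derived signals run: d1, d2, d3, d4, d9, d11, d12, d13, d15.
The nodes whose values change: s1, d1, d2, d3, d4, d9, d11, d12, d13, d15.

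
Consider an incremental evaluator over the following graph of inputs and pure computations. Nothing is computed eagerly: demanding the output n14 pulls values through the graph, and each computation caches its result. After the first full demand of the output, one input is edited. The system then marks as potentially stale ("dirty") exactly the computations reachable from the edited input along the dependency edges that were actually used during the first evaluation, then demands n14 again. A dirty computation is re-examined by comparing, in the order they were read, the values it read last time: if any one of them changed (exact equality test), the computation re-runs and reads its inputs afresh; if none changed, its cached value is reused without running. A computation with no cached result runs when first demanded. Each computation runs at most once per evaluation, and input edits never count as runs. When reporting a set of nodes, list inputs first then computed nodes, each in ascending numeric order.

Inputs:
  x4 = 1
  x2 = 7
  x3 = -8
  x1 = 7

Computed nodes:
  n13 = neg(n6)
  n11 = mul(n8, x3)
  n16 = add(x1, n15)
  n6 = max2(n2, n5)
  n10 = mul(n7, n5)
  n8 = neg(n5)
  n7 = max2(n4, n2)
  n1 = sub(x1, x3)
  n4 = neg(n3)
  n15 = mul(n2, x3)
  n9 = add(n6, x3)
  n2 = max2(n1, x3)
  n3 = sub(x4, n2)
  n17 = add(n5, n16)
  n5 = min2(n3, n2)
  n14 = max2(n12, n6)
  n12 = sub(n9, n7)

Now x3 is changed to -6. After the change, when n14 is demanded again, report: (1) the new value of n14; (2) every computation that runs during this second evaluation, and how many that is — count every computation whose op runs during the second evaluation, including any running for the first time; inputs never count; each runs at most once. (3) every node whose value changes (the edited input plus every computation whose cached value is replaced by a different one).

Initial pass — values computed on the first demand:
  n1 = sub(7, -8) = 15
  n2 = max2(15, -8) = 15
  n3 = sub(1, 15) = -14
  n4 = neg(-14) = 14
  n5 = min2(-14, 15) = -14
  n6 = max2(15, -14) = 15
  n7 = max2(14, 15) = 15
  n9 = add(15, -8) = 7
  n12 = sub(7, 15) = -8
  n14 = max2(-8, 15) = 15

Second demand — change propagation:
  n1: re-runs because x3 -8->-6; new result 13.
  n2: re-runs because n1 15->13; x3 -8->-6; new result 13.
  n3: re-runs because n2 15->13; new result -12.
  n4: re-runs because n3 -14->-12; new result 12.
  n5: re-runs because n3 -14->-12; n2 15->13; new result -12.
  n6: re-runs because n2 15->13; n5 -14->-12; new result 13.
  n7: re-runs because n4 14->12; n2 15->13; new result 13.
  n9: re-runs because n6 15->13; x3 -8->-6; new result 7 (unchanged).
  n12: re-runs because n7 15->13; new result -6.
  n14: re-runs because n12 -8->-6; n6 15->13; new result 13.

n14 now evaluates to 13.
Run set: n1, n2, n3, n4, n5, n6, n7, n9, n12, n14 (10 run).
Changed values: x3, n1, n2, n3, n4, n5, n6, n7, n12, n14.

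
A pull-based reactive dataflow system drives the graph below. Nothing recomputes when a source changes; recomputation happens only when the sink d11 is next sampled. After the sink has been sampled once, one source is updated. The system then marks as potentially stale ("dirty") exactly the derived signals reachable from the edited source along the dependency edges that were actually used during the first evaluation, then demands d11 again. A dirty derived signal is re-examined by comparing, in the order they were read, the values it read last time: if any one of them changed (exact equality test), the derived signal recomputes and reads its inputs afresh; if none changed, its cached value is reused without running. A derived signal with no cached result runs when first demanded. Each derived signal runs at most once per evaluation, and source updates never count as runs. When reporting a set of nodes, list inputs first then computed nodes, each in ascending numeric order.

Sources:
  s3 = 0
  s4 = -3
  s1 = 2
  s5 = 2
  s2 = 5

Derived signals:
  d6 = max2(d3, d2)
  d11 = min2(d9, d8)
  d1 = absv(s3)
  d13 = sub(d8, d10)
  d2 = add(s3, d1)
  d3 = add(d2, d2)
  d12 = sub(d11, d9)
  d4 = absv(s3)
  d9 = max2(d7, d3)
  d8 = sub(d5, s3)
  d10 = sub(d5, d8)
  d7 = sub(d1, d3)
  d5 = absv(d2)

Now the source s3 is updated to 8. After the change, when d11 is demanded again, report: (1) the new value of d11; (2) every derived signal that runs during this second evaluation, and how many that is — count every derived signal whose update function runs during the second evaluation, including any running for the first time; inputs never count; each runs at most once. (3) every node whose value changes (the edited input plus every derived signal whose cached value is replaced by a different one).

New value of d11: 8.
Derived signals that run: d1, d2, d3, d5, d7, d8, d9, d11 — 8 in total.
Values that change: s3, d1, d2, d3, d5, d7, d8, d9, d11.

First evaluation (everything demanded from the output):
  d1 = absv(0) = 0
  d2 = add(0, 0) = 0
  d3 = add(0, 0) = 0
  d5 = absv(0) = 0
  d7 = sub(0, 0) = 0
  d8 = sub(0, 0) = 0
  d9 = max2(0, 0) = 0
  d11 = min2(0, 0) = 0

Propagation after the edit:
  d1: runs — s3 0->8; result 8.
  d2: runs — s3 0->8; d1 0->8; result 16.
  d3: runs — d2 0->16; d2 0->16; result 32.
  d5: runs — d2 0->16; result 16.
  d7: runs — d1 0->8; d3 0->32; result -24.
  d8: runs — d5 0->16; s3 0->8; result 8.
  d9: runs — d7 0->-24; d3 0->32; result 32.
  d11: runs — d9 0->32; d8 0->8; result 8.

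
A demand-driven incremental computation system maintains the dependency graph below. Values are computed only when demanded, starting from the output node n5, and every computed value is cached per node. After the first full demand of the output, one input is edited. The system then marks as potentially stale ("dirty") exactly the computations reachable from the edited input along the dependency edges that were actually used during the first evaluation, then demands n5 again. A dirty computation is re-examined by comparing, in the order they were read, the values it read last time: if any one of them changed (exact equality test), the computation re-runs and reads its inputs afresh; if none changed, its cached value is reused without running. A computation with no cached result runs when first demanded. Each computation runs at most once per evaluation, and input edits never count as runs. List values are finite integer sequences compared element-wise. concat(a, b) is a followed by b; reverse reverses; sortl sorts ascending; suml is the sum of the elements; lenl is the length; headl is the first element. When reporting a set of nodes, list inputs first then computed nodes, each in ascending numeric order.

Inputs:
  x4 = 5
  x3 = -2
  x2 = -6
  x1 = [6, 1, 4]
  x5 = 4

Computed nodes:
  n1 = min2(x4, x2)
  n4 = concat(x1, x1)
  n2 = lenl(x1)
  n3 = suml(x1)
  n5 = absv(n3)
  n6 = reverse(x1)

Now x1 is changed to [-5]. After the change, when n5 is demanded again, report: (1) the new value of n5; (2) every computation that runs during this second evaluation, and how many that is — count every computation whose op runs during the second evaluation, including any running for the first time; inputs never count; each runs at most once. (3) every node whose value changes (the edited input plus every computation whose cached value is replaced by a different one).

New value of n5: 5.
Computations that run: n3, n5 — 2 in total.
Values that change: x1, n3, n5.

First evaluation (everything demanded from the output):
  n3 = suml([6, 1, 4]) = 11
  n5 = absv(11) = 11

Propagation after the edit:
  n3: runs — x1 [6, 1, 4]->[-5]; result -5.
  n5: runs — n3 11->-5; result 5.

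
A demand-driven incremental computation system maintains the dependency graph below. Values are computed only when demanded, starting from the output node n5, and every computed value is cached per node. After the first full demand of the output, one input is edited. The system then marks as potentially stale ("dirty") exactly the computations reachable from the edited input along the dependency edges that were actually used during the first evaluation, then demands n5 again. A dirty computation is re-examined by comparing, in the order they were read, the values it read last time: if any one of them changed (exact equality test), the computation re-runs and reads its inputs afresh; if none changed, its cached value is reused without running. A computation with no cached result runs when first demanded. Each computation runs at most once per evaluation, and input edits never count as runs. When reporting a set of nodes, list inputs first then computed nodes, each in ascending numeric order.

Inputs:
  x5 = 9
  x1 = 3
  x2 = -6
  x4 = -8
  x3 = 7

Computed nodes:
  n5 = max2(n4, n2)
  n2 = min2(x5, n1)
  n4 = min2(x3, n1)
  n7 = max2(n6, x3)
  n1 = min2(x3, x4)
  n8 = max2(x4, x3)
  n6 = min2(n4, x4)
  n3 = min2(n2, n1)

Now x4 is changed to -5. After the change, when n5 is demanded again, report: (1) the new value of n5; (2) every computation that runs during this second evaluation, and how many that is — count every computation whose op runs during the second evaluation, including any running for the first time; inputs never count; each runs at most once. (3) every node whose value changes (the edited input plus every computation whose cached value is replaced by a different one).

New value of n5: -5.
Computations that run: n1, n2, n4, n5 — 4 in total.
Values that change: x4, n1, n2, n4, n5.

First evaluation (everything demanded from the output):
  n1 = min2(7, -8) = -8
  n2 = min2(9, -8) = -8
  n4 = min2(7, -8) = -8
  n5 = max2(-8, -8) = -8

Propagation after the edit:
  n1: runs — x4 -8->-5; result -5.
  n2: runs — n1 -8->-5; result -5.
  n4: runs — n1 -8->-5; result -5.
  n5: runs — n4 -8->-5; n2 -8->-5; result -5.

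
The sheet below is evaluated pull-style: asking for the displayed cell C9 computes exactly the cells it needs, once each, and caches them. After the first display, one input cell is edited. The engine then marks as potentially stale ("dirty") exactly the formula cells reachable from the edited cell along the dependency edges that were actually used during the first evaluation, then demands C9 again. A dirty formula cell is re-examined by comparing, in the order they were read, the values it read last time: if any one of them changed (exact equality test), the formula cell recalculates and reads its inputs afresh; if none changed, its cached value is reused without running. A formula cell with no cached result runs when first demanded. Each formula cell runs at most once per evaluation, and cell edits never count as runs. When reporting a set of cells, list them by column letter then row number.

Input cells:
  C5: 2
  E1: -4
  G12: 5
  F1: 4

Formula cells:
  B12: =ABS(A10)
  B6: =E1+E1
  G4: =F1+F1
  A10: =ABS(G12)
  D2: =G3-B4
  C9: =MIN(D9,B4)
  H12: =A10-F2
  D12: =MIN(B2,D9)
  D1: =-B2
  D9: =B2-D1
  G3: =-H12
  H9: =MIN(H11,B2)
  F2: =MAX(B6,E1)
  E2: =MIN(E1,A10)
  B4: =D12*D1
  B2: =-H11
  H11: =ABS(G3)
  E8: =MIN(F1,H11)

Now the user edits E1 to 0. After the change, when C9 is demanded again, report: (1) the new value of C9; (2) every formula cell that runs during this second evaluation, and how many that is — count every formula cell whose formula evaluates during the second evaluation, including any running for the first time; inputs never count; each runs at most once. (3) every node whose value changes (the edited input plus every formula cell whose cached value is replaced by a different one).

Demanding C9 again yields -50.
11 formula cells run: B2, B4, B6, C9, D1, D9, D12, F2, G3, H11, H12.
The nodes whose values change: B2, B4, B6, C9, D1, D9, D12, E1, F2, G3, H11, H12.

First demand of the output computes:
  A10 = ABS(5) = 5
  B6 = -4 + -4 = -8
  F2 = MAX(-8, -4) = -4
  H12 = 5 - -4 = 9
  G3 = -(9) = -9
  H11 = ABS(-9) = 9
  B2 = -(9) = -9
  D1 = -(-9) = 9
  D9 = -9 - 9 = -18
  D12 = MIN(-9, -18) = -18
  B4 = -18 * 9 = -162
  C9 = MIN(-18, -162) = -162

After the edit, cleaning proceeds:
  B6: a read changed (E1 -4->0; E1 -4->0) — executes, giving 0.
  F2: a read changed (B6 -8->0; E1 -4->0) — executes, giving 0.
  H12: a read changed (F2 -4->0) — executes, giving 5.
  G3: a read changed (H12 9->5) — executes, giving -5.
  H11: a read changed (G3 -9->-5) — executes, giving 5.
  B2: a read changed (H11 9->5) — executes, giving -5.
  D1: a read changed (B2 -9->-5) — executes, giving 5.
  D9: a read changed (B2 -9->-5; D1 9->5) — executes, giving -10.
  D12: a read changed (B2 -9->-5; D9 -18->-10) — executes, giving -10.
  B4: a read changed (D12 -18->-10; D1 9->5) — executes, giving -50.
  C9: a read changed (D9 -18->-10; B4 -162->-50) — executes, giving -50.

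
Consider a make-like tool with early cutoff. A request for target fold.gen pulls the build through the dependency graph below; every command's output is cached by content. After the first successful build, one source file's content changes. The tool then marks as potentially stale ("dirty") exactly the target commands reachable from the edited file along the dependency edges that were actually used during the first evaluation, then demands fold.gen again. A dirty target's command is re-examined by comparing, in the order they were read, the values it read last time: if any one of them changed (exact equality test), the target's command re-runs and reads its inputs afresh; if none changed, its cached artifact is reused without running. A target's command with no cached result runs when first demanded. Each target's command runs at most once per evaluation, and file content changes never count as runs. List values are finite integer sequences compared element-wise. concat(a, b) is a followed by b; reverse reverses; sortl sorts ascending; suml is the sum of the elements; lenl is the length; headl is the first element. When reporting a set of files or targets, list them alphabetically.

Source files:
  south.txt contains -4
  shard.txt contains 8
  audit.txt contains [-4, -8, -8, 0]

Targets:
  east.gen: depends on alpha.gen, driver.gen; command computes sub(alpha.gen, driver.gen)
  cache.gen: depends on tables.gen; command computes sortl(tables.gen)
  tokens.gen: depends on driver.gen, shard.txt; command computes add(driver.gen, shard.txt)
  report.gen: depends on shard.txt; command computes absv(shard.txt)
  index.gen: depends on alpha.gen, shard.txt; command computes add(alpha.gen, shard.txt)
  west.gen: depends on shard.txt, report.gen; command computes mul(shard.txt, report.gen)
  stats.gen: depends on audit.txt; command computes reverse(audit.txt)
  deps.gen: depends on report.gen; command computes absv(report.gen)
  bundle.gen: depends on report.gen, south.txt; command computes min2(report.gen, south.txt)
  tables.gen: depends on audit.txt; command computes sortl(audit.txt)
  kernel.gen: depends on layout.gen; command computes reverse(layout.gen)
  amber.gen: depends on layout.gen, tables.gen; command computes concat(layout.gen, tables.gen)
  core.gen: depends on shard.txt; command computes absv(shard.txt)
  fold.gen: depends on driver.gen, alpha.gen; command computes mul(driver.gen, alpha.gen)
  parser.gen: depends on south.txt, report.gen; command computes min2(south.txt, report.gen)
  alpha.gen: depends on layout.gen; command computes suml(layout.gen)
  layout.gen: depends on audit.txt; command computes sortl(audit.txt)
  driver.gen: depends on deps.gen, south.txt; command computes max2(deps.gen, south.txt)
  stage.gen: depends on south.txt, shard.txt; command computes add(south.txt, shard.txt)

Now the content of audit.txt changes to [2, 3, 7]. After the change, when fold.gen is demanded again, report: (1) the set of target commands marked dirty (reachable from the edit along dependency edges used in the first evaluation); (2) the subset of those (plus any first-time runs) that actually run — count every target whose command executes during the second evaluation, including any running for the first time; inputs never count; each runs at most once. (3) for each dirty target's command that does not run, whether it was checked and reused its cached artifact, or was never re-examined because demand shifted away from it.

The edit dirties: alpha.gen, fold.gen, layout.gen.
3 target commands run: alpha.gen, fold.gen, layout.gen.
No dirty target's command escaped a run.

First demand of the output computes:
  layout.gen = sortl([-4, -8, -8, 0]) = [-8, -8, -4, 0]
  alpha.gen = suml([-8, -8, -4, 0]) = -20
  report.gen = absv(8) = 8
  deps.gen = absv(8) = 8
  driver.gen = max2(8, -4) = 8
  fold.gen = mul(8, -20) = -160

After the edit, cleaning proceeds:
  layout.gen: a read changed (audit.txt [-4, -8, -8, 0]->[2, 3, 7]) — executes, giving [2, 3, 7].
  alpha.gen: a read changed (layout.gen [-8, -8, -4, 0]->[2, 3, 7]) — executes, giving 12.
  fold.gen: a read changed (alpha.gen -20->12) — executes, giving 96.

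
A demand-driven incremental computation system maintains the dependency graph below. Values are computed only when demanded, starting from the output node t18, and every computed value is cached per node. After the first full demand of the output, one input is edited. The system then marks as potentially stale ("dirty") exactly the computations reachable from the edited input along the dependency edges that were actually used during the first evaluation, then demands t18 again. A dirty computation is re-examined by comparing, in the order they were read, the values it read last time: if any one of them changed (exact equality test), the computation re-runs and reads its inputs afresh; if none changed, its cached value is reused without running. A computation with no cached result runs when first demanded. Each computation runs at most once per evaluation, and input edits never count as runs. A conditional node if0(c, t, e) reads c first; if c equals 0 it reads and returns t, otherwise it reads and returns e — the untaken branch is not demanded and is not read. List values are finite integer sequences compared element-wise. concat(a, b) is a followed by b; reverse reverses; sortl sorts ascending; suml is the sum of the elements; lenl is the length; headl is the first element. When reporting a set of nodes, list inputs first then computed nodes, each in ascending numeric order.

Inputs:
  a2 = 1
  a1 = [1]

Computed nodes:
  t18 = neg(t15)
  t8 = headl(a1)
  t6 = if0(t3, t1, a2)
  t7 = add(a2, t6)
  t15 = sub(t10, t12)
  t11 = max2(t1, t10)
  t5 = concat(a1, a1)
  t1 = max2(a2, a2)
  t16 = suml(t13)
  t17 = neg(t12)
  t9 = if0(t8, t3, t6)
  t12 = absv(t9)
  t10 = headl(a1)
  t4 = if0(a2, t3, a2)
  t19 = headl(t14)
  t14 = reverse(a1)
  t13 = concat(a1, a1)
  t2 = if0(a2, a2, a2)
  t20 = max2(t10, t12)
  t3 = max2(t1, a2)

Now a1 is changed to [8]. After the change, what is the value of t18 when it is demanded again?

New value of t18: -7.
Key observation: the cutoff stops propagation at t12 — its inputs' values are unchanged, so it reuses its cache.

First evaluation (everything demanded from the output):
  t1 = max2(1, 1) = 1
  t3 = max2(1, 1) = 1
  t6 = if0(t3=1 -> else branch a2) = 1
  t8 = headl([1]) = 1
  t9 = if0(t8=1 -> else branch t6) = 1
  t10 = headl([1]) = 1
  t12 = absv(1) = 1
  t15 = sub(1, 1) = 0
  t18 = neg(0) = 0

Propagation after the edit:
  t8: runs — a1 [1]->[8]; result 8.
  t9: runs — t8 1->8; result 1 (same value as before).
  t10: runs — a1 [1]->[8]; result 8.
  t12: checked — values it read are unchanged (t9 unchanged); reused cached 1 without running.
  t15: runs — t10 1->8; result 7.
  t18: runs — t15 0->7; result -7.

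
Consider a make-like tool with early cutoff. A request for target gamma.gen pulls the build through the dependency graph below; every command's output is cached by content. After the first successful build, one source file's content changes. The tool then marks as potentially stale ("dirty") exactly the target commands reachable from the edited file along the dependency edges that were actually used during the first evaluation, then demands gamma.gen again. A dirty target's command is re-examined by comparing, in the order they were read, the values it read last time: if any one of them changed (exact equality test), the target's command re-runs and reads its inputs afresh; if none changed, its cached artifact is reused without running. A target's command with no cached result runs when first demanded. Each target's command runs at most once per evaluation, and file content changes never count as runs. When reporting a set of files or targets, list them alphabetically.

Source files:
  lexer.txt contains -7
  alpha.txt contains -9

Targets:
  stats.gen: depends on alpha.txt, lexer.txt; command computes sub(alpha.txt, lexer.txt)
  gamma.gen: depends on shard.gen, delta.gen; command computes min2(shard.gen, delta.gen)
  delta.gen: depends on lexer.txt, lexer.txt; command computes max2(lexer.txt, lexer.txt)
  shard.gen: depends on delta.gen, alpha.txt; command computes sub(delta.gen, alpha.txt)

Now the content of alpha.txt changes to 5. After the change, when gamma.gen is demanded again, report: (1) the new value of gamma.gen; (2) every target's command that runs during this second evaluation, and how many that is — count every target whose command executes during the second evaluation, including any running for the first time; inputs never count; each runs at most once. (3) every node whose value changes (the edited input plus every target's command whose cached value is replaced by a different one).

Demanding gamma.gen again yields -12.
2 target commands run: gamma.gen, shard.gen.
The nodes whose values change: alpha.txt, gamma.gen, shard.gen.

First demand of the output computes:
  delta.gen = max2(-7, -7) = -7
  shard.gen = sub(-7, -9) = 2
  gamma.gen = min2(2, -7) = -7

After the edit, cleaning proceeds:
  shard.gen: a read changed (alpha.txt -9->5) — executes, giving -12.
  gamma.gen: a read changed (shard.gen 2->-12) — executes, giving -12.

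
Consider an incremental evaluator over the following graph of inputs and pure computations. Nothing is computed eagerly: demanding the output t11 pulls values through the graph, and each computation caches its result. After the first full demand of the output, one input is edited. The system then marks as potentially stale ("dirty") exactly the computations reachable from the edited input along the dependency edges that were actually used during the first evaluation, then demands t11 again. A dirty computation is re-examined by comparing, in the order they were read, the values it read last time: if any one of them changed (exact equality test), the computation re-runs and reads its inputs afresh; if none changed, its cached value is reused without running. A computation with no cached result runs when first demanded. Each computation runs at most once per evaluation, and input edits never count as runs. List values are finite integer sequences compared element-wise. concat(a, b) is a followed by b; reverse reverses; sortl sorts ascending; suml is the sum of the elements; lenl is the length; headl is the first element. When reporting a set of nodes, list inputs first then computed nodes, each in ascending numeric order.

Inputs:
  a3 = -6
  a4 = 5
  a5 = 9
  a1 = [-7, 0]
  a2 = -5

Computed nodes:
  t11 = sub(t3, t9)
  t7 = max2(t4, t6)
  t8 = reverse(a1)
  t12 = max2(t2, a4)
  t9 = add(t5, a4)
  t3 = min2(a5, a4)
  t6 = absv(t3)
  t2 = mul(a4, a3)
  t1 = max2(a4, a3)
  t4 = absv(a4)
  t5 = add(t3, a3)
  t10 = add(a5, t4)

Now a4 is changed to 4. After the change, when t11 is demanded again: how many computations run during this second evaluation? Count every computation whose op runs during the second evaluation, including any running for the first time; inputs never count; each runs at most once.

Run set: t3, t5, t9, t11 (4 run).

Initial pass — values computed on the first demand:
  t3 = min2(9, 5) = 5
  t5 = add(5, -6) = -1
  t9 = add(-1, 5) = 4
  t11 = sub(5, 4) = 1

Second demand — change propagation:
  t3: re-runs because a4 5->4; new result 4.
  t5: re-runs because t3 5->4; new result -2.
  t9: re-runs because t5 -1->-2; a4 5->4; new result 2.
  t11: re-runs because t3 5->4; t9 4->2; new result 2.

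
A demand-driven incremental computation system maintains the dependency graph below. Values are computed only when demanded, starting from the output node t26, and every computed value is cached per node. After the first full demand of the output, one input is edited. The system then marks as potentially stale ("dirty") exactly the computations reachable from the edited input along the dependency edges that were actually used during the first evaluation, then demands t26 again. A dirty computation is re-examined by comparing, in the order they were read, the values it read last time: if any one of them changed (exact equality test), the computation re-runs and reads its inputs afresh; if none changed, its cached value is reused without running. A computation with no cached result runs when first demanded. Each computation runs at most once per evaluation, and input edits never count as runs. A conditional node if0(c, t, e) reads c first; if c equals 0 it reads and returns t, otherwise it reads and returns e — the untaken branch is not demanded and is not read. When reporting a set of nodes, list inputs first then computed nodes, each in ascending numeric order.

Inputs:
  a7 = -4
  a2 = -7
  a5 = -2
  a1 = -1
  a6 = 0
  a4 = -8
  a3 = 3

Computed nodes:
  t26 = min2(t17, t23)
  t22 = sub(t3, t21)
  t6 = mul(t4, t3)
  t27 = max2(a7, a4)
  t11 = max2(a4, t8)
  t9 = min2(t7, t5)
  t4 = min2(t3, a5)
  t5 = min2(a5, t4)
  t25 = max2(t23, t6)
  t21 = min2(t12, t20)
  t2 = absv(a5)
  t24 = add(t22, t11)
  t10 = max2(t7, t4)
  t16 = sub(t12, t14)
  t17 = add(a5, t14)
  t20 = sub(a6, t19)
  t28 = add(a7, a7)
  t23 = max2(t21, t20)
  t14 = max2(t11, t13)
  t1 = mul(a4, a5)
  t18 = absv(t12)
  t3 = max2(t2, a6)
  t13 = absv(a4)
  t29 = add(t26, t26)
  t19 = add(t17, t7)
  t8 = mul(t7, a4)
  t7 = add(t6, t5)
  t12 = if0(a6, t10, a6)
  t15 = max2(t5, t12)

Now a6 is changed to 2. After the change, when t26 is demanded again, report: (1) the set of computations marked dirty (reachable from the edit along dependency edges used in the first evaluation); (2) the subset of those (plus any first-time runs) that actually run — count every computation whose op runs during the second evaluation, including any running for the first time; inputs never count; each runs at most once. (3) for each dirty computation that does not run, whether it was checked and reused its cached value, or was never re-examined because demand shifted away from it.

First evaluation (everything demanded from the output):
  t2 = absv(-2) = 2
  t3 = max2(2, 0) = 2
  t4 = min2(2, -2) = -2
  t5 = min2(-2, -2) = -2
  t6 = mul(-2, 2) = -4
  t7 = add(-4, -2) = -6
  t8 = mul(-6, -8) = 48
  t10 = max2(-6, -2) = -2
  t11 = max2(-8, 48) = 48
  t12 = if0(a6=0 -> then branch t10) = -2
  t13 = absv(-8) = 8
  t14 = max2(48, 8) = 48
  t17 = add(-2, 48) = 46
  t19 = add(46, -6) = 40
  t20 = sub(0, 40) = -40
  t21 = min2(-2, -40) = -40
  t23 = max2(-40, -40) = -40
  t26 = min2(46, -40) = -40

Propagation after the edit:
  t3: runs — a6 0->2; result 2 (same value as before).
  t4: checked — values it read are unchanged (t3 unchanged, a5 unchanged); reused cached -2 without running.
  t5: checked — values it read are unchanged (a5 unchanged, t4 unchanged); reused cached -2 without running.
  t6: checked — values it read are unchanged (t4 unchanged, t3 unchanged); reused cached -4 without running.
  t7: checked — values it read are unchanged (t6 unchanged, t5 unchanged); reused cached -6 without running.
  t8: checked — values it read are unchanged (t7 unchanged, a4 unchanged); reused cached 48 without running.
  t10: marked dirty but never re-examined — demand shifted away from it.
  t11: checked — values it read are unchanged (a4 unchanged, t8 unchanged); reused cached 48 without running.
  t12: runs — a6 0->2; result 2.
  t14: checked — values it read are unchanged (t11 unchanged, t13 unchanged); reused cached 48 without running.
  t17: checked — values it read are unchanged (a5 unchanged, t14 unchanged); reused cached 46 without running.
  t19: checked — values it read are unchanged (t17 unchanged, t7 unchanged); reused cached 40 without running.
  t20: runs — a6 0->2; result -38.
  t21: runs — t12 -2->2; t20 -40->-38; result -38.
  t23: runs — t21 -40->-38; t20 -40->-38; result -38.
  t26: runs — t23 -40->-38; result -38.

Key observation: a condition flipped, so demand moved to the other branch — t10 is never re-examined.

Marked dirty: t3, t4, t5, t6, t7, t8, t10, t11, t12, t14, t17, t19, t20, t21, t23, t26.
Computations that run: t3, t12, t20, t21, t23, t26 — 6 in total.
Checked but reused from cache: t4, t5, t6, t7, t8, t11, t14, t17, t19.
Never re-examined (demand shifted away): t10.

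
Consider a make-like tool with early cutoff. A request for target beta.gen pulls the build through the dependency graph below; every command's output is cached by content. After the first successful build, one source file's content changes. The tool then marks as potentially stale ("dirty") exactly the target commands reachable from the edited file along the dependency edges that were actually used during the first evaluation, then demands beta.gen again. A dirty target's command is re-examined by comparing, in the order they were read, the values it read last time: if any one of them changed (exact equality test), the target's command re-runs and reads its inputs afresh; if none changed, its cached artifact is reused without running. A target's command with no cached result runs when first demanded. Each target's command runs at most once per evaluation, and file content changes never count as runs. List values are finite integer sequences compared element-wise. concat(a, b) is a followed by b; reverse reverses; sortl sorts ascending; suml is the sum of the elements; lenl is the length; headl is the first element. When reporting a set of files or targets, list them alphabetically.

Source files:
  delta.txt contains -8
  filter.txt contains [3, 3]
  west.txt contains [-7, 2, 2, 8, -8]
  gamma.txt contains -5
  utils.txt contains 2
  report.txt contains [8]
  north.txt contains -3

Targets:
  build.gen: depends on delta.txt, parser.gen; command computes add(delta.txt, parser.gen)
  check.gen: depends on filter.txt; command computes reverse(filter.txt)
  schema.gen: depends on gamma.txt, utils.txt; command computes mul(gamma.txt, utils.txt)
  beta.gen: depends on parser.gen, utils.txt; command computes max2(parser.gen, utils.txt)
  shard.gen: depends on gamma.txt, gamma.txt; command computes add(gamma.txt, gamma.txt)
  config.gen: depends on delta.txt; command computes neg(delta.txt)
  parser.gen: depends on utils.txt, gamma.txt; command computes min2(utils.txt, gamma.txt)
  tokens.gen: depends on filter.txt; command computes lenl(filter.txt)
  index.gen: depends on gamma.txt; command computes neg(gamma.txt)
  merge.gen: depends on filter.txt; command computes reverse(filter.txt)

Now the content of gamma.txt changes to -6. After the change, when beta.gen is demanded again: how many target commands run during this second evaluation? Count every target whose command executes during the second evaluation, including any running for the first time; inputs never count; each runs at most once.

2 target commands run: beta.gen, parser.gen.

First demand of the output computes:
  parser.gen = min2(2, -5) = -5
  beta.gen = max2(-5, 2) = 2

After the edit, cleaning proceeds:
  parser.gen: a read changed (gamma.txt -5->-6) — executes, giving -6.
  beta.gen: a read changed (parser.gen -5->-6) — executes, giving 2 — identical to its old value.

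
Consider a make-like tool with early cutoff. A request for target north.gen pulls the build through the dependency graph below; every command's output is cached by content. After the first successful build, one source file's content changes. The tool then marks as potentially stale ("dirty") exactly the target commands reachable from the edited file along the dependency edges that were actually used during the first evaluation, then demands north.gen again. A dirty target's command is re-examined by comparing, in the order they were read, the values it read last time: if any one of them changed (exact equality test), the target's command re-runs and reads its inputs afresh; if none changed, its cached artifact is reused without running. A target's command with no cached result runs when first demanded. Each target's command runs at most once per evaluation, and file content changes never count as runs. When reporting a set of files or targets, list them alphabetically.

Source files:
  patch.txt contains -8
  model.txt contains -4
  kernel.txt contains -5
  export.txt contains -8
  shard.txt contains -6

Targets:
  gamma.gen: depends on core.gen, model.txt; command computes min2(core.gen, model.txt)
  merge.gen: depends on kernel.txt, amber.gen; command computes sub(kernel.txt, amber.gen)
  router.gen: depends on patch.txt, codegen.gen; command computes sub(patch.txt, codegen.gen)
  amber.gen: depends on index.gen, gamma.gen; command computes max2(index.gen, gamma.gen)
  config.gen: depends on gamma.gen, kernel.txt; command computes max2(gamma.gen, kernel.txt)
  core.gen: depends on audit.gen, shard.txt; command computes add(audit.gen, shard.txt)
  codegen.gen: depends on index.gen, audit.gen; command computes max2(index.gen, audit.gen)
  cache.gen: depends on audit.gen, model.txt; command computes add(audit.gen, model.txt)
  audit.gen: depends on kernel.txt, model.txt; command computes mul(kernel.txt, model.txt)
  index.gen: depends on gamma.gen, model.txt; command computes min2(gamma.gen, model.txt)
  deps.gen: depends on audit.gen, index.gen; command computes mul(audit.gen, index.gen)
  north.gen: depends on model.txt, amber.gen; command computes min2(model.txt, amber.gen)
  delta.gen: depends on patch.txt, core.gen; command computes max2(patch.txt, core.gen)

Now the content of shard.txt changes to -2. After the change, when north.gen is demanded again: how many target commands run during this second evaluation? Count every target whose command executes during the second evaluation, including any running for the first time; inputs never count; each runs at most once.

2 target commands run: core.gen, gamma.gen.
Note the absorption at gamma.gen: it re-runs yet its value is the same, leaving the output's value untouched.

First demand of the output computes:
  audit.gen = mul(-5, -4) = 20
  core.gen = add(20, -6) = 14
  gamma.gen = min2(14, -4) = -4
  index.gen = min2(-4, -4) = -4
  amber.gen = max2(-4, -4) = -4
  north.gen = min2(-4, -4) = -4

After the edit, cleaning proceeds:
  core.gen: a read changed (shard.txt -6->-2) — executes, giving 18.
  gamma.gen: a read changed (core.gen 14->18) — executes, giving -4 — identical to its old value.
  index.gen: dirty, but its reads are unchanged (gamma.gen unchanged, model.txt unchanged); cached -4 stands.
  amber.gen: dirty, but its reads are unchanged (index.gen unchanged, gamma.gen unchanged); cached -4 stands.
  north.gen: dirty, but its reads are unchanged (model.txt unchanged, amber.gen unchanged); cached -4 stands.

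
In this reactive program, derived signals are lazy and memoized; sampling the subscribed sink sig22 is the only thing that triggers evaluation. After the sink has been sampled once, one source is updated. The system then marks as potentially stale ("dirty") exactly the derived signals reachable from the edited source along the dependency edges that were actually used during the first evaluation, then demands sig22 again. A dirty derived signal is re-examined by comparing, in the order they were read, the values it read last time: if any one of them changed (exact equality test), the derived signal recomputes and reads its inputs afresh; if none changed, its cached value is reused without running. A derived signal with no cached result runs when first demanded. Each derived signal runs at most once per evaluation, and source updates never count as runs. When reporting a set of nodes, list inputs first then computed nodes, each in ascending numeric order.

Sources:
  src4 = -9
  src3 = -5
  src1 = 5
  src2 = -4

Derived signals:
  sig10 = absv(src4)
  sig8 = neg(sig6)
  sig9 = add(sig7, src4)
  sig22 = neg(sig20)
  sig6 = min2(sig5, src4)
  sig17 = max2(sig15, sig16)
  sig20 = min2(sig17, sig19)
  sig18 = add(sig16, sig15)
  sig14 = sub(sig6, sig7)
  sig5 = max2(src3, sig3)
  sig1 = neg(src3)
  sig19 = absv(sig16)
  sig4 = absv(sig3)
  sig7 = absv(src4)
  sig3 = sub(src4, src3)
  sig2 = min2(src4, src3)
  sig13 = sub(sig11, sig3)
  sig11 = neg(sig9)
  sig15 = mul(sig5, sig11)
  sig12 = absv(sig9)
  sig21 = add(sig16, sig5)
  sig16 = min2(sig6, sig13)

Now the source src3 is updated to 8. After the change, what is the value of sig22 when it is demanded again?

First demand of the output computes:
  sig3 = sub(-9, -5) = -4
  sig5 = max2(-5, -4) = -4
  sig6 = min2(-4, -9) = -9
  sig7 = absv(-9) = 9
  sig9 = add(9, -9) = 0
  sig11 = neg(0) = 0
  sig13 = sub(0, -4) = 4
  sig15 = mul(-4, 0) = 0
  sig16 = min2(-9, 4) = -9
  sig17 = max2(0, -9) = 0
  sig19 = absv(-9) = 9
  sig20 = min2(0, 9) = 0
  sig22 = neg(0) = 0

After the edit, cleaning proceeds:
  sig3: a read changed (src3 -5->8) — executes, giving -17.
  sig5: a read changed (src3 -5->8; sig3 -4->-17) — executes, giving 8.
  sig6: a read changed (sig5 -4->8) — executes, giving -9 — identical to its old value.
  sig13: a read changed (sig3 -4->-17) — executes, giving 17.
  sig15: a read changed (sig5 -4->8) — executes, giving 0 — identical to its old value.
  sig16: a read changed (sig13 4->17) — executes, giving -9 — identical to its old value.
  sig17: dirty, but its reads are unchanged (sig15 unchanged, sig16 unchanged); cached 0 stands.
  sig19: dirty, but its reads are unchanged (sig16 unchanged); cached 9 stands.
  sig20: dirty, but its reads are unchanged (sig17 unchanged, sig19 unchanged); cached 0 stands.
  sig22: dirty, but its reads are unchanged (sig20 unchanged); cached 0 stands.

Note where the cutoff bites: sig17 is checked, finds nothing changed, and keeps its cache.

Demanding sig22 again yields 0.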